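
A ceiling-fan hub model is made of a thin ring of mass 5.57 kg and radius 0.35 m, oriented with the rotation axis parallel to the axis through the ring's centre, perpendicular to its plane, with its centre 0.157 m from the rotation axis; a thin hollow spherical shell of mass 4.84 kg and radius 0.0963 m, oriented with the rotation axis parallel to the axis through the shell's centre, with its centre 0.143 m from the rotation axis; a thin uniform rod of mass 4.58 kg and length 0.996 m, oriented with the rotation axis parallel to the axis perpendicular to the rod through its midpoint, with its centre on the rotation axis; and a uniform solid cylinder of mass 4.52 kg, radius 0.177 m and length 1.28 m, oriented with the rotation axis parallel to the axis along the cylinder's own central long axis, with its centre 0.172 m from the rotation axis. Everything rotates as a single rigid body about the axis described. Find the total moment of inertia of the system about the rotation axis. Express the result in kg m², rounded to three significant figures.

Thin ring: I_cm = MR² = (5.57)(0.35)² = 0.68232 kg m²; centre at d = 0.157 m, so the parallel axis theorem gives I = 0.68232 + (5.57)(0.157)² = 0.81962 kg m².
Spherical shell: I_cm = (2/3)MR² = (2/3)(4.84)(0.0963)² = 0.029923 kg m²; centre at d = 0.143 m, so the parallel axis theorem gives I = 0.029923 + (4.84)(0.143)² = 0.1289 kg m².
Thin rod: I_cm = (1/12)ML² = (1/12)(4.58)(0.996)² = 0.37862 kg m²; axis through the centre, so I = 0.37862 kg m².
Solid cylinder: I_cm = (1/2)MR² = (1/2)(4.52)(0.177)² = 0.070804 kg m²; centre at d = 0.172 m, so the parallel axis theorem gives I = 0.070804 + (4.52)(0.172)² = 0.20452 kg m².
Total I = 0.81962 + 0.1289 + 0.37862 + 0.20452 = 1.5317 kg m².

1.53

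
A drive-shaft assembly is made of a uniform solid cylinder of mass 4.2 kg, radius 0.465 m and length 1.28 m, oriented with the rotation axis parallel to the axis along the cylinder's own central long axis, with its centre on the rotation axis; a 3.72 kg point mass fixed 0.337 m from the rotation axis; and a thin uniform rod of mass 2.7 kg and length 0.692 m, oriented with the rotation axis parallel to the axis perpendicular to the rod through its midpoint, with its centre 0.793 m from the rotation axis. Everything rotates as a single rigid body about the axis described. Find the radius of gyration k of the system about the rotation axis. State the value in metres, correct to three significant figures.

0.503

Solid cylinder: I_cm = (1/2)MR² = (1/2)(4.2)(0.465)² = 0.45407 kg·m²; axis through the centre, so I = 0.45407 kg·m².
Point mass: I_cm = 0; centre at d = 0.337 m, so the parallel axis theorem gives I = 0 + (3.72)(0.337)² = 0.42248 kg·m².
Thin rod: I_cm = (1/12)ML² = (1/12)(2.7)(0.692)² = 0.10774 kg·m²; centre at d = 0.793 m, so the parallel axis theorem gives I = 0.10774 + (2.7)(0.793)² = 1.8056 kg·m².
Total I = 2.6822 kg·m²; total mass M = 10.62 kg.
k = √(I/M) = √(2.6822/10.62) = 0.50255 m.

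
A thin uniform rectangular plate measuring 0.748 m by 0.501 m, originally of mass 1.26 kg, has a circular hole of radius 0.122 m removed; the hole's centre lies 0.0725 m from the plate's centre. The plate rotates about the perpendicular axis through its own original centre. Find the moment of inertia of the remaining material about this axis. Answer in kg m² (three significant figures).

Unpierced body about its centre: I₀ = (1/12)M(a²+b²) = (1/12)(1.26)[(0.748)² + (0.501)²] = 0.085103 kg m².
The removed disk has mass m = M·πr²/(ab) = (1.26)·π(0.122)²/(0.748·0.501) = 0.15722 kg (same uniform areal density).
Its moment of inertia about the rotation axis (parallel-axis theorem): I_hole = (1/2)mr² + md² = (1/2)(0.15722)(0.122)² + (0.15722)(0.0725)² = 0.0019964 kg m².
Treating the hole as negative mass, I = I₀ − I_hole = 0.085103 − 0.0019964 = 0.083107 kg m².

0.0831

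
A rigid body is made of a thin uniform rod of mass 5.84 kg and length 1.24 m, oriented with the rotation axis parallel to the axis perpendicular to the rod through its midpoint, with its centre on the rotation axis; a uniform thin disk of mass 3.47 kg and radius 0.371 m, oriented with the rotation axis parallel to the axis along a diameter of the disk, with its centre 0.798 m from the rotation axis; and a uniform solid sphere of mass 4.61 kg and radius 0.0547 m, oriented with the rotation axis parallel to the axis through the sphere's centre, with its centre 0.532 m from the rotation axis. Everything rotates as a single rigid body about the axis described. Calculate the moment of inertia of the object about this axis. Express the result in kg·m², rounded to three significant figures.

Thin rod: I_cm = (1/12)ML² = (1/12)(5.84)(1.24)² = 0.7483 kg·m²; axis through the centre, so I = 0.7483 kg·m².
Thin disk: I_cm = (1/4)MR² = (1/4)(3.47)(0.371)² = 0.1194 kg·m²; centre at d = 0.798 m, so I = I_cm + Md² gives I = 0.1194 + (3.47)(0.798)² = 2.3291 kg·m².
Solid sphere: I_cm = (2/5)MR² = (2/5)(4.61)(0.0547)² = 0.0055174 kg·m²; centre at d = 0.532 m, so I = I_cm + Md² gives I = 0.0055174 + (4.61)(0.532)² = 1.3103 kg·m².
Total I = 0.7483 + 2.3291 + 1.3103 = 4.3877 kg·m².

4.39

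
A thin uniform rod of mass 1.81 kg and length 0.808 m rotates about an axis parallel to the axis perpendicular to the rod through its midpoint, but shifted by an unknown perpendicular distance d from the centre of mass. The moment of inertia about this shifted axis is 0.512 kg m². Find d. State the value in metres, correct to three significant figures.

0.478

About the centre-of-mass axis, I_cm = (1/12)ML² = (1/12)(1.81)(0.808)² = 0.098474 kg m².
Parallel axis theorem: I = I_cm + Md², so Md² = 0.512 − 0.098474 = 0.41353 kg m².
d = √(0.41353 / 1.81) = 0.47798 m.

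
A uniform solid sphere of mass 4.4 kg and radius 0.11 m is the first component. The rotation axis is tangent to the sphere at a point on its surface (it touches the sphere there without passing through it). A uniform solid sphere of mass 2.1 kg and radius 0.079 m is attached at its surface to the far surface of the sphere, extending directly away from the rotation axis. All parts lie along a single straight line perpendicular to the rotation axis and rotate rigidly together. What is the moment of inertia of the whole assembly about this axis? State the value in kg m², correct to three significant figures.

Solid sphere: I_cm = (2/5)MR² = (2/5)(4.4)(0.11)² = 0.021296 kg m²; centre at d = 0.11 m, so the parallel axis theorem gives I = 0.021296 + (4.4)(0.11)² = 0.074536 kg m².
Solid sphere: I_cm = (2/5)MR² = (2/5)(2.1)(0.079)² = 0.0052424 kg m²; centre at d = 0.11 + 0.11 + 0.079 = 0.299 m, so the parallel axis theorem gives I = 0.0052424 + (2.1)(0.299)² = 0.19298 kg m².
Total I = 0.074536 + 0.19298 = 0.26752 kg m².

0.268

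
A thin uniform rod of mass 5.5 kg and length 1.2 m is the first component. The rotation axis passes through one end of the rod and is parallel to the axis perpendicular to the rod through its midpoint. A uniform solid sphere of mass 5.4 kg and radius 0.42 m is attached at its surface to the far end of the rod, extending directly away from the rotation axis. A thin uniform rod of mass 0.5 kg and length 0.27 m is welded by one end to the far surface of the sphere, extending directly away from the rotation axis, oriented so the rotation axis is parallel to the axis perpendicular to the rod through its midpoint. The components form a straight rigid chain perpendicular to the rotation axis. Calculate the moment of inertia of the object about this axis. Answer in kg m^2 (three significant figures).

19.6

Thin rod: I_cm = (1/12)ML² = (1/12)(5.5)(1.2)² = 0.66 kg m^2; centre at d = 0.6 m, so the parallel axis theorem gives I = 0.66 + (5.5)(0.6)² = 2.64 kg m^2.
Solid sphere: I_cm = (2/5)MR² = (2/5)(5.4)(0.42)² = 0.38102 kg m^2; centre at d = 0.6 + 0.6 + 0.42 = 1.62 m, so the parallel axis theorem gives I = 0.38102 + (5.4)(1.62)² = 14.553 kg m^2.
Thin rod: I_cm = (1/12)ML² = (1/12)(0.5)(0.27)² = 0.0030375 kg m^2; centre at d = 0.6 + 0.6 + 0.42 + 0.42 + 0.135 = 2.175 m, so the parallel axis theorem gives I = 0.0030375 + (0.5)(2.175)² = 2.3683 kg m^2.
Total I = 2.64 + 14.553 + 2.3683 = 19.561 kg m^2.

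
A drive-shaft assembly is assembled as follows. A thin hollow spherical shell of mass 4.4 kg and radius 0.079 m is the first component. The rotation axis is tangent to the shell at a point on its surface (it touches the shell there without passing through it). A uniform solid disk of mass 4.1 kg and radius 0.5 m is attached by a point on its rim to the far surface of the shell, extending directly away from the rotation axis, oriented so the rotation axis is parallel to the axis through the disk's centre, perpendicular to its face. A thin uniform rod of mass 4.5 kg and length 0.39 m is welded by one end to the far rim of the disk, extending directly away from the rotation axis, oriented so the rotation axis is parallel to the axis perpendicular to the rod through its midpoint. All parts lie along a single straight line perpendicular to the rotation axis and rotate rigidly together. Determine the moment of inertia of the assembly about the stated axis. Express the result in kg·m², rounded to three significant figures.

Spherical shell: I_cm = (2/3)MR² = (2/3)(4.4)(0.079)² = 0.018307 kg·m²; centre at d = 0.079 m, so I = I_cm + Md² gives I = 0.018307 + (4.4)(0.079)² = 0.045767 kg·m².
Solid disk: I_cm = (1/2)MR² = (1/2)(4.1)(0.5)² = 0.5125 kg·m²; centre at d = 0.079 + 0.079 + 0.5 = 0.658 m, so I = I_cm + Md² gives I = 0.5125 + (4.1)(0.658)² = 2.2877 kg·m².
Thin rod: I_cm = (1/12)ML² = (1/12)(4.5)(0.39)² = 0.057038 kg·m²; centre at d = 0.079 + 0.079 + 0.5 + 0.5 + 0.195 = 1.353 m, so I = I_cm + Md² gives I = 0.057038 + (4.5)(1.353)² = 8.2948 kg·m².
Total I = 0.045767 + 2.2877 + 8.2948 = 10.628 kg·m².

10.6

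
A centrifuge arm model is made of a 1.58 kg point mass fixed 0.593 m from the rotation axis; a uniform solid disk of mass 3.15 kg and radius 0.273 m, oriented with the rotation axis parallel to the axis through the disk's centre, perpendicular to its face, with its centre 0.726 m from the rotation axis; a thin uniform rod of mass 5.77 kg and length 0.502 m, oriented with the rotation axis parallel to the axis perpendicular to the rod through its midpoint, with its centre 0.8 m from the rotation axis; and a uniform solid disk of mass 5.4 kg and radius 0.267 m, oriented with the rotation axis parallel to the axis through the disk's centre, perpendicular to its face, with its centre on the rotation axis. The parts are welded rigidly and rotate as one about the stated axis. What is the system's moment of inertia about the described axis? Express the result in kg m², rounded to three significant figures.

6.34

Point mass: I_cm = 0; centre at d = 0.593 m, so I = I_cm + Md² gives I = 0 + (1.58)(0.593)² = 0.55561 kg m².
Solid disk: I_cm = (1/2)MR² = (1/2)(3.15)(0.273)² = 0.11738 kg m²; centre at d = 0.726 m, so I = I_cm + Md² gives I = 0.11738 + (3.15)(0.726)² = 1.7777 kg m².
Thin rod: I_cm = (1/12)ML² = (1/12)(5.77)(0.502)² = 0.12117 kg m²; centre at d = 0.8 m, so I = I_cm + Md² gives I = 0.12117 + (5.77)(0.8)² = 3.814 kg m².
Solid disk: I_cm = (1/2)MR² = (1/2)(5.4)(0.267)² = 0.19248 kg m²; axis through the centre, so I = 0.19248 kg m².
Total I = 0.55561 + 1.7777 + 3.814 + 0.19248 = 6.3397 kg m².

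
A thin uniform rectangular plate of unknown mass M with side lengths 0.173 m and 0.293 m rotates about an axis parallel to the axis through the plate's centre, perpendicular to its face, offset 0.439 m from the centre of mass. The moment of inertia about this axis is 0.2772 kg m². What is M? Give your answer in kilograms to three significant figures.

1.37

I = I_cm + Md² = (1/12)M(a²+b²) + Md² = M·[0.0833333·[(0.173)² + (0.293)²] + (0.439)²] = M·0.20237.
So M = 0.2772 / 0.20237 = 1.3698 kg.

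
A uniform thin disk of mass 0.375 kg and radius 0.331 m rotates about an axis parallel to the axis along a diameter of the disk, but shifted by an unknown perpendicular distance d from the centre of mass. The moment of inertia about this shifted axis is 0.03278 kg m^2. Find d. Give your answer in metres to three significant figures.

0.245

About the centre-of-mass axis, I_cm = (1/4)MR² = (1/4)(0.375)(0.331)² = 0.010271 kg m^2.
Parallel axis theorem: I = I_cm + Md², so Md² = 0.03278 − 0.010271 = 0.022509 kg m^2.
d = √(0.022509 / 0.375) = 0.245 m.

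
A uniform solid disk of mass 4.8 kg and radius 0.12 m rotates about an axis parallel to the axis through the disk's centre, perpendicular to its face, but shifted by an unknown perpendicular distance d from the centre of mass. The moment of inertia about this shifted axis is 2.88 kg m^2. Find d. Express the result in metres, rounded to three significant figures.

About the centre-of-mass axis, I_cm = (1/2)MR² = (1/2)(4.8)(0.12)² = 0.03456 kg m^2.
Parallel axis theorem: I = I_cm + Md², so Md² = 2.88 − 0.03456 = 2.8454 kg m^2.
d = √(2.8454 / 4.8) = 0.76994 m.

0.770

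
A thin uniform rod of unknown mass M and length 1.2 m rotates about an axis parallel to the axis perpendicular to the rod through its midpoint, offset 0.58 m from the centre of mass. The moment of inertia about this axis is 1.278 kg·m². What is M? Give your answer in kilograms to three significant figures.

2.80

I = I_cm + Md² = (1/12)ML² + Md² = M·[0.0833333·(1.2)² + (0.58)²] = M·0.4564.
So M = 1.278 / 0.4564 = 2.8002 kg.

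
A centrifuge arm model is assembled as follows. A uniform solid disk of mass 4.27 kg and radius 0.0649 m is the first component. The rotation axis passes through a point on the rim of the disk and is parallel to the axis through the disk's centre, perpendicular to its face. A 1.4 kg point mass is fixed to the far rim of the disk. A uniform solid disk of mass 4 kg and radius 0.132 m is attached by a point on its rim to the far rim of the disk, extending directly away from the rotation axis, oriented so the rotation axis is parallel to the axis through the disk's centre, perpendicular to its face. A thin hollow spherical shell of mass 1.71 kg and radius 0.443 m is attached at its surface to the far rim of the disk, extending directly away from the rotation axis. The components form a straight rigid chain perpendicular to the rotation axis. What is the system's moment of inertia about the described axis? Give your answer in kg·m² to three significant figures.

Solid disk: I_cm = (1/2)MR² = (1/2)(4.27)(0.0649)² = 0.0089926 kg·m²; centre at d = 0.0649 m, so the parallel axis theorem gives I = 0.0089926 + (4.27)(0.0649)² = 0.026978 kg·m².
Point mass: I_cm = 0; centre at d = 0.0649 + 0.0649 = 0.1298 m, so the parallel axis theorem gives I = 0 + (1.4)(0.1298)² = 0.023587 kg·m².
Solid disk: I_cm = (1/2)MR² = (1/2)(4)(0.132)² = 0.034848 kg·m²; centre at d = 0.0649 + 0.0649 + 0.132 = 0.2618 m, so the parallel axis theorem gives I = 0.034848 + (4)(0.2618)² = 0.309 kg·m².
Spherical shell: I_cm = (2/3)MR² = (2/3)(1.71)(0.443)² = 0.22372 kg·m²; centre at d = 0.0649 + 0.0649 + 0.132 + 0.132 + 0.443 = 0.8368 m, so the parallel axis theorem gives I = 0.22372 + (1.71)(0.8368)² = 1.4211 kg·m².
Total I = 0.026978 + 0.023587 + 0.309 + 1.4211 = 1.7807 kg·m².

1.78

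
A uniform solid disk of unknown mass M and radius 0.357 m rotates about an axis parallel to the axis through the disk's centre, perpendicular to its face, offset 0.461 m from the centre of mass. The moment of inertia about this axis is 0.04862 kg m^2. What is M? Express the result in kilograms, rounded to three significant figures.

0.176

I = I_cm + Md² = (1/2)MR² + Md² = M·[0.5·(0.357)² + (0.461)²] = M·0.27625.
So M = 0.04862 / 0.27625 = 0.176 kg.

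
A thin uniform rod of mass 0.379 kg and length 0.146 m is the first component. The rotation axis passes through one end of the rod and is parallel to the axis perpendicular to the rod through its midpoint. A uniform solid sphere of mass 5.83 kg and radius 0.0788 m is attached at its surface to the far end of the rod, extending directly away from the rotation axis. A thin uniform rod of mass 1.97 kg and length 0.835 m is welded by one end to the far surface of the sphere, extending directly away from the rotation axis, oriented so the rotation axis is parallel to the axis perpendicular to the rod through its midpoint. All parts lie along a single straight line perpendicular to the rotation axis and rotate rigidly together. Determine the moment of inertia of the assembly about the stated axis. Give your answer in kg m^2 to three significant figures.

1.45

Thin rod: I_cm = (1/12)ML² = (1/12)(0.379)(0.146)² = 0.00067323 kg m^2; centre at d = 0.073 m, so I = I_cm + Md² gives I = 0.00067323 + (0.379)(0.073)² = 0.0026929 kg m^2.
Solid sphere: I_cm = (2/5)MR² = (2/5)(5.83)(0.0788)² = 0.01448 kg m^2; centre at d = 0.073 + 0.073 + 0.0788 = 0.2248 m, so I = I_cm + Md² gives I = 0.01448 + (5.83)(0.2248)² = 0.3091 kg m^2.
Thin rod: I_cm = (1/12)ML² = (1/12)(1.97)(0.835)² = 0.11446 kg m^2; centre at d = 0.073 + 0.073 + 0.0788 + 0.0788 + 0.4175 = 0.7211 m, so I = I_cm + Md² gives I = 0.11446 + (1.97)(0.7211)² = 1.1388 kg m^2.
Total I = 0.0026929 + 0.3091 + 1.1388 = 1.4506 kg m^2.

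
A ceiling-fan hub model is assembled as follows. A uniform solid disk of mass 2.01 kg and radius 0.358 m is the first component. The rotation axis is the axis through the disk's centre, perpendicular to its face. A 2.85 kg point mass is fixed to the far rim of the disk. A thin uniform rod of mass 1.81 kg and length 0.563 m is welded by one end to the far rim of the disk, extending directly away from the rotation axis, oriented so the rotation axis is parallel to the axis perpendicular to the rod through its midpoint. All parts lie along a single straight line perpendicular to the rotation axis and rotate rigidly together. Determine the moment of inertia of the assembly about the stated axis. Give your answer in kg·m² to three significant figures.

1.28

Solid disk: I_cm = (1/2)MR² = (1/2)(2.01)(0.358)² = 0.1288 kg·m²; axis through the centre, so I = 0.1288 kg·m².
Point mass: I_cm = 0; centre at d = 0.358 m, so the parallel axis theorem gives I = 0 + (2.85)(0.358)² = 0.36527 kg·m².
Thin rod: I_cm = (1/12)ML² = (1/12)(1.81)(0.563)² = 0.047809 kg·m²; centre at d = 0.358 + 0.2815 = 0.6395 m, so the parallel axis theorem gives I = 0.047809 + (1.81)(0.6395)² = 0.78803 kg·m².
Total I = 0.1288 + 0.36527 + 0.78803 = 1.2821 kg·m².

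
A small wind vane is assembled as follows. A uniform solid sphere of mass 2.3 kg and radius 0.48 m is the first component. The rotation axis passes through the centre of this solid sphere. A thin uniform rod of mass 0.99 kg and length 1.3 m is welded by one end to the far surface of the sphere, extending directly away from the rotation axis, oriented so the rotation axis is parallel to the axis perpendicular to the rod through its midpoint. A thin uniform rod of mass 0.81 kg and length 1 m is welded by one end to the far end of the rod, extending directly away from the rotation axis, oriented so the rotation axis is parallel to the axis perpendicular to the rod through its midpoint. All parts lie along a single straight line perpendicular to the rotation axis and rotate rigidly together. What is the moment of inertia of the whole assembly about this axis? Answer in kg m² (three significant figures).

Solid sphere: I_cm = (2/5)MR² = (2/5)(2.3)(0.48)² = 0.21197 kg m²; axis through the centre, so I = 0.21197 kg m².
Thin rod: I_cm = (1/12)ML² = (1/12)(0.99)(1.3)² = 0.13942 kg m²; centre at d = 0.48 + 0.65 = 1.13 m, so I = I_cm + Md² gives I = 0.13942 + (0.99)(1.13)² = 1.4036 kg m².
Thin rod: I_cm = (1/12)ML² = (1/12)(0.81)(1)² = 0.0675 kg m²; centre at d = 0.48 + 0.65 + 0.65 + 0.5 = 2.28 m, so I = I_cm + Md² gives I = 0.0675 + (0.81)(2.28)² = 4.2782 kg m².
Total I = 0.21197 + 1.4036 + 4.2782 = 5.8937 kg m².

5.89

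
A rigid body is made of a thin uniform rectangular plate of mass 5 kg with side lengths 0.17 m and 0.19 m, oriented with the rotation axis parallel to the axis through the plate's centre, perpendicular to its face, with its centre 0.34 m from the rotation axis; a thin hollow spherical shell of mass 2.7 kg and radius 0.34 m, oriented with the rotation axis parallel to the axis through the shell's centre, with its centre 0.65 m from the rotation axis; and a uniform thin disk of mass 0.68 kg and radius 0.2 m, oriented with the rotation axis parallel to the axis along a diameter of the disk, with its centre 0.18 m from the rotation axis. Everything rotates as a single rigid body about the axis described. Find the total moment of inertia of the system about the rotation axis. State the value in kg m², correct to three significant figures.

Rectangular plate: I_cm = (1/12)M(a²+b²) = (1/12)(5)[(0.17)² + (0.19)²] = 0.027083 kg m²; centre at d = 0.34 m, so the parallel axis theorem gives I = 0.027083 + (5)(0.34)² = 0.60508 kg m².
Spherical shell: I_cm = (2/3)MR² = (2/3)(2.7)(0.34)² = 0.20808 kg m²; centre at d = 0.65 m, so the parallel axis theorem gives I = 0.20808 + (2.7)(0.65)² = 1.3488 kg m².
Thin disk: I_cm = (1/4)MR² = (1/4)(0.68)(0.2)² = 0.0068 kg m²; centre at d = 0.18 m, so the parallel axis theorem gives I = 0.0068 + (0.68)(0.18)² = 0.028832 kg m².
Total I = 0.60508 + 1.3488 + 0.028832 = 1.9827 kg m².

1.98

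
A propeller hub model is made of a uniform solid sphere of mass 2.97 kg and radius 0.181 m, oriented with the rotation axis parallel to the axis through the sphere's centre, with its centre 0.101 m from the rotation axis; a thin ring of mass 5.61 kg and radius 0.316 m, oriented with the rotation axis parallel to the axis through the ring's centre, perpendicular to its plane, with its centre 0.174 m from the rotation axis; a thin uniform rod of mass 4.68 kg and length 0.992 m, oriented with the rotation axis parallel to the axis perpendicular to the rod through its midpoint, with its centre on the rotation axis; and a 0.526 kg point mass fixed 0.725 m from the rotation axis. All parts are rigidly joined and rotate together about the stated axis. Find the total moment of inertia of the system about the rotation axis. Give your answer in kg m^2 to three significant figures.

1.46

Solid sphere: I_cm = (2/5)MR² = (2/5)(2.97)(0.181)² = 0.03892 kg m^2; centre at d = 0.101 m, so I = I_cm + Md² gives I = 0.03892 + (2.97)(0.101)² = 0.069217 kg m^2.
Thin ring: I_cm = MR² = (5.61)(0.316)² = 0.56019 kg m^2; centre at d = 0.174 m, so I = I_cm + Md² gives I = 0.56019 + (5.61)(0.174)² = 0.73004 kg m^2.
Thin rod: I_cm = (1/12)ML² = (1/12)(4.68)(0.992)² = 0.38378 kg m^2; axis through the centre, so I = 0.38378 kg m^2.
Point mass: I_cm = 0; centre at d = 0.725 m, so I = I_cm + Md² gives I = 0 + (0.526)(0.725)² = 0.27648 kg m^2.
Total I = 0.069217 + 0.73004 + 0.38378 + 0.27648 = 1.4595 kg m^2.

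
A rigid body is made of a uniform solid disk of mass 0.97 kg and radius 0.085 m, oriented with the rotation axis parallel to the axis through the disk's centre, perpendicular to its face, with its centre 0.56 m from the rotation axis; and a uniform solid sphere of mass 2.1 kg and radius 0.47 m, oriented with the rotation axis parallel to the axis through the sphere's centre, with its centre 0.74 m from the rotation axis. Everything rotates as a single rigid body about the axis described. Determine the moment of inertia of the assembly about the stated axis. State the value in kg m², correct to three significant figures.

1.64

Solid disk: I_cm = (1/2)MR² = (1/2)(0.97)(0.085)² = 0.0035041 kg m²; centre at d = 0.56 m, so I = I_cm + Md² gives I = 0.0035041 + (0.97)(0.56)² = 0.3077 kg m².
Solid sphere: I_cm = (2/5)MR² = (2/5)(2.1)(0.47)² = 0.18556 kg m²; centre at d = 0.74 m, so I = I_cm + Md² gives I = 0.18556 + (2.1)(0.74)² = 1.3355 kg m².
Total I = 0.3077 + 1.3355 = 1.6432 kg m².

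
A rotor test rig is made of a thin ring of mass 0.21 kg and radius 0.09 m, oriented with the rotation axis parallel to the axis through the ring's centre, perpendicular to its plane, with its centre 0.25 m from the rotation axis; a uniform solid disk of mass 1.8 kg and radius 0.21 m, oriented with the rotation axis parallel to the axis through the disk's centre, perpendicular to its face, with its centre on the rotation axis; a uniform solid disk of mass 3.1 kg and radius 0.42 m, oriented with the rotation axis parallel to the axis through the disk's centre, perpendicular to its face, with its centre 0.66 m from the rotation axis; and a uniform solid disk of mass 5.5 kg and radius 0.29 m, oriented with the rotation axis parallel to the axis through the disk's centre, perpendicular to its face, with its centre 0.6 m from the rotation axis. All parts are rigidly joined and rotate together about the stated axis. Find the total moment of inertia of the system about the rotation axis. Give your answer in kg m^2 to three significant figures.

3.89

Thin ring: I_cm = MR² = (0.21)(0.09)² = 0.001701 kg m^2; centre at d = 0.25 m, so I = I_cm + Md² gives I = 0.001701 + (0.21)(0.25)² = 0.014826 kg m^2.
Solid disk: I_cm = (1/2)MR² = (1/2)(1.8)(0.21)² = 0.03969 kg m^2; axis through the centre, so I = 0.03969 kg m^2.
Solid disk: I_cm = (1/2)MR² = (1/2)(3.1)(0.42)² = 0.27342 kg m^2; centre at d = 0.66 m, so I = I_cm + Md² gives I = 0.27342 + (3.1)(0.66)² = 1.6238 kg m^2.
Solid disk: I_cm = (1/2)MR² = (1/2)(5.5)(0.29)² = 0.23127 kg m^2; centre at d = 0.6 m, so I = I_cm + Md² gives I = 0.23127 + (5.5)(0.6)² = 2.2113 kg m^2.
Total I = 0.014826 + 0.03969 + 1.6238 + 2.2113 = 3.8896 kg m^2.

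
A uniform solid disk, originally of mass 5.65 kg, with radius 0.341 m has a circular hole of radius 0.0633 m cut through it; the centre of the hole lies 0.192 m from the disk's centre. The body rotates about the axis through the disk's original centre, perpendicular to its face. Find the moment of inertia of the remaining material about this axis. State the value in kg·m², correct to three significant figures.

Unpierced body about its centre: I₀ = (1/2)MR² = (1/2)(5.65)(0.341)² = 0.32849 kg·m².
The removed disk has mass m = M·(r/R)² = (5.65)(0.0633/0.341)² = 0.19469 kg (same uniform areal density).
Its moment of inertia about the rotation axis (parallel-axis theorem): I_hole = (1/2)mr² + md² = (1/2)(0.19469)(0.0633)² + (0.19469)(0.192)² = 0.0075672 kg·m².
Treating the hole as negative mass, I = I₀ − I_hole = 0.32849 − 0.0075672 = 0.32093 kg·m².

0.321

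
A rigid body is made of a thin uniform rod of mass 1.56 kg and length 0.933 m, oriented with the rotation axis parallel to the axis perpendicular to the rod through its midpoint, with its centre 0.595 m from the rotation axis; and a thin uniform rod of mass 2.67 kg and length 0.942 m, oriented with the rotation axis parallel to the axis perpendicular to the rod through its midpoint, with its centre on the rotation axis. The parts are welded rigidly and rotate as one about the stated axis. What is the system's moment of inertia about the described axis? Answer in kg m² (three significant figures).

Thin rod: I_cm = (1/12)ML² = (1/12)(1.56)(0.933)² = 0.11316 kg m²; centre at d = 0.595 m, so the parallel axis theorem gives I = 0.11316 + (1.56)(0.595)² = 0.66544 kg m².
Thin rod: I_cm = (1/12)ML² = (1/12)(2.67)(0.942)² = 0.19744 kg m²; axis through the centre, so I = 0.19744 kg m².
Total I = 0.66544 + 0.19744 = 0.86288 kg m².

0.863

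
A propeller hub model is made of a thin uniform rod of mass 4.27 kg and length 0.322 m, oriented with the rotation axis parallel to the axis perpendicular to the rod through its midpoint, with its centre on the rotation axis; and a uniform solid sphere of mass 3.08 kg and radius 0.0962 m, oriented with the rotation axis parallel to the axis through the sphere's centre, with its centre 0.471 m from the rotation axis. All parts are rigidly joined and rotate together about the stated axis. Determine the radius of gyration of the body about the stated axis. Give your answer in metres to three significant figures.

Thin rod: I_cm = (1/12)ML² = (1/12)(4.27)(0.322)² = 0.036894 kg m^2; axis through the centre, so I = 0.036894 kg m^2.
Solid sphere: I_cm = (2/5)MR² = (2/5)(3.08)(0.0962)² = 0.011401 kg m^2; centre at d = 0.471 m, so the parallel axis theorem gives I = 0.011401 + (3.08)(0.471)² = 0.69467 kg m^2.
Total I = 0.73157 kg m^2; total mass M = 7.35 kg.
k = √(I/M) = √(0.73157/7.35) = 0.31549 m.

0.315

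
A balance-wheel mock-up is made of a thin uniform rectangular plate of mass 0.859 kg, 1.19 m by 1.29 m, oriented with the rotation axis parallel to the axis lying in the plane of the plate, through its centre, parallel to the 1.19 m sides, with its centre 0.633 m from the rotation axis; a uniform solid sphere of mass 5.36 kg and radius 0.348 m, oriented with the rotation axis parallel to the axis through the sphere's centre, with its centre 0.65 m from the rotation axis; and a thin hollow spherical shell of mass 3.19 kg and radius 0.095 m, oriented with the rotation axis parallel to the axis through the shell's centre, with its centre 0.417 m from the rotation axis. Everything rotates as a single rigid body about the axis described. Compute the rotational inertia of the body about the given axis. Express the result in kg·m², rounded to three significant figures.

Rectangular plate: I_cm = (1/12)Mb² = (1/12)(0.859)(1.29)² = 0.11912 kg·m²; centre at d = 0.633 m, so I = I_cm + Md² gives I = 0.11912 + (0.859)(0.633)² = 0.46331 kg·m².
Solid sphere: I_cm = (2/5)MR² = (2/5)(5.36)(0.348)² = 0.25965 kg·m²; centre at d = 0.65 m, so I = I_cm + Md² gives I = 0.25965 + (5.36)(0.65)² = 2.5242 kg·m².
Spherical shell: I_cm = (2/3)MR² = (2/3)(3.19)(0.095)² = 0.019193 kg·m²; centre at d = 0.417 m, so I = I_cm + Md² gives I = 0.019193 + (3.19)(0.417)² = 0.5739 kg·m².
Total I = 0.46331 + 2.5242 + 0.5739 = 3.5615 kg·m².

3.56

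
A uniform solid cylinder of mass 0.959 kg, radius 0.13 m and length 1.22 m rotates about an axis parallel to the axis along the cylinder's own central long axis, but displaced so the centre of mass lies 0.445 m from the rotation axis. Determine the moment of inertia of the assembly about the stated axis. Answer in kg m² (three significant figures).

0.198

I_cm = (1/2)MR² = (1/2)(0.959)(0.13)² = 0.0081036 kg m²; centre at d = 0.445 m, so the parallel axis theorem gives I = 0.0081036 + (0.959)(0.445)² = 0.19801 kg m².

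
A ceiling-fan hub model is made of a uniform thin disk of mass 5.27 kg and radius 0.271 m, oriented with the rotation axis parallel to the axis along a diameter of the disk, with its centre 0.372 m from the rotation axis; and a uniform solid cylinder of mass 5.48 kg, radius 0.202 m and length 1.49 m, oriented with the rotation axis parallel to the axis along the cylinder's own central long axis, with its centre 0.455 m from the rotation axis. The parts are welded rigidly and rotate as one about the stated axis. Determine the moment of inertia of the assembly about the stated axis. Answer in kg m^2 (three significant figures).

Thin disk: I_cm = (1/4)MR² = (1/4)(5.27)(0.271)² = 0.096759 kg m^2; centre at d = 0.372 m, so I = I_cm + Md² gives I = 0.096759 + (5.27)(0.372)² = 0.82604 kg m^2.
Solid cylinder: I_cm = (1/2)MR² = (1/2)(5.48)(0.202)² = 0.1118 kg m^2; centre at d = 0.455 m, so I = I_cm + Md² gives I = 0.1118 + (5.48)(0.455)² = 1.2463 kg m^2.
Total I = 0.82604 + 1.2463 = 2.0723 kg m^2.

2.07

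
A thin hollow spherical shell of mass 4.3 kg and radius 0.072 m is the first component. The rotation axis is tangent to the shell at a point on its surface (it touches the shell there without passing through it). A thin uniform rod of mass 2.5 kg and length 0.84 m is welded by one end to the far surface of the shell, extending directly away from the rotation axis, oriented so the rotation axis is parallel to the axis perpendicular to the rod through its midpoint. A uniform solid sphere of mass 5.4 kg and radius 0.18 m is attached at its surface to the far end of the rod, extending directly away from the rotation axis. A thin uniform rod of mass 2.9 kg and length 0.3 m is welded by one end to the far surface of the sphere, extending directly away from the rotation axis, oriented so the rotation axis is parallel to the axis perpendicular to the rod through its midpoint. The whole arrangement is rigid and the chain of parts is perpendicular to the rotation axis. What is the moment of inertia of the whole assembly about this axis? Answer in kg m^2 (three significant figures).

14.9

Spherical shell: I_cm = (2/3)MR² = (2/3)(4.3)(0.072)² = 0.014861 kg m^2; centre at d = 0.072 m, so I = I_cm + Md² gives I = 0.014861 + (4.3)(0.072)² = 0.037152 kg m^2.
Thin rod: I_cm = (1/12)ML² = (1/12)(2.5)(0.84)² = 0.147 kg m^2; centre at d = 0.072 + 0.072 + 0.42 = 0.564 m, so I = I_cm + Md² gives I = 0.147 + (2.5)(0.564)² = 0.94224 kg m^2.
Solid sphere: I_cm = (2/5)MR² = (2/5)(5.4)(0.18)² = 0.069984 kg m^2; centre at d = 0.072 + 0.072 + 0.42 + 0.42 + 0.18 = 1.164 m, so I = I_cm + Md² gives I = 0.069984 + (5.4)(1.164)² = 7.3864 kg m^2.
Thin rod: I_cm = (1/12)ML² = (1/12)(2.9)(0.3)² = 0.02175 kg m^2; centre at d = 0.072 + 0.072 + 0.42 + 0.42 + 0.18 + 0.18 + 0.15 = 1.494 m, so I = I_cm + Md² gives I = 0.02175 + (2.9)(1.494)² = 6.4947 kg m^2.
Total I = 0.037152 + 0.94224 + 7.3864 + 6.4947 = 14.86 kg m^2.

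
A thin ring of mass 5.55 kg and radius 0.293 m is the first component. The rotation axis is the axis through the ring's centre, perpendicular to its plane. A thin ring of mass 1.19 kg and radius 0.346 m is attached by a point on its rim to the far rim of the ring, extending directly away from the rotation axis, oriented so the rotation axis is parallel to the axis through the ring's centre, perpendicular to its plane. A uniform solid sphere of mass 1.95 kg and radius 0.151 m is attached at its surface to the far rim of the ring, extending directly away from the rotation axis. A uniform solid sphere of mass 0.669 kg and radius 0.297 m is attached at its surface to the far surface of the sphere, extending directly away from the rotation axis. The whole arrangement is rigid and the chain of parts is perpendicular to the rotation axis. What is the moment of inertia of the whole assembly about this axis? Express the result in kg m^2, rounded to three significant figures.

Thin ring: I_cm = MR² = (5.55)(0.293)² = 0.47646 kg m^2; axis through the centre, so I = 0.47646 kg m^2.
Thin ring: I_cm = MR² = (1.19)(0.346)² = 0.14246 kg m^2; centre at d = 0.293 + 0.346 = 0.639 m, so I = I_cm + Md² gives I = 0.14246 + (1.19)(0.639)² = 0.62836 kg m^2.
Solid sphere: I_cm = (2/5)MR² = (2/5)(1.95)(0.151)² = 0.017785 kg m^2; centre at d = 0.293 + 0.346 + 0.346 + 0.151 = 1.136 m, so I = I_cm + Md² gives I = 0.017785 + (1.95)(1.136)² = 2.5343 kg m^2.
Solid sphere: I_cm = (2/5)MR² = (2/5)(0.669)(0.297)² = 0.023605 kg m^2; centre at d = 0.293 + 0.346 + 0.346 + 0.151 + 0.151 + 0.297 = 1.584 m, so I = I_cm + Md² gives I = 0.023605 + (0.669)(1.584)² = 1.7022 kg m^2.
Total I = 0.47646 + 0.62836 + 2.5343 + 1.7022 = 5.3412 kg m^2.

5.34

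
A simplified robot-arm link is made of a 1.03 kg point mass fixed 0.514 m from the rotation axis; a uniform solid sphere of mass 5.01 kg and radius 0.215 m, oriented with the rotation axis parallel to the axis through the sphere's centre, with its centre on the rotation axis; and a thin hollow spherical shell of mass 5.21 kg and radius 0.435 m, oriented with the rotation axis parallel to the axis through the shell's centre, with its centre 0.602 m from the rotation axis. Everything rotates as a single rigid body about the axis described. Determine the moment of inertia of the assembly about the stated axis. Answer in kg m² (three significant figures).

Point mass: I_cm = 0; centre at d = 0.514 m, so the parallel axis theorem gives I = 0 + (1.03)(0.514)² = 0.27212 kg m².
Solid sphere: I_cm = (2/5)MR² = (2/5)(5.01)(0.215)² = 0.092635 kg m²; axis through the centre, so I = 0.092635 kg m².
Spherical shell: I_cm = (2/3)MR² = (2/3)(5.21)(0.435)² = 0.65724 kg m²; centre at d = 0.602 m, so the parallel axis theorem gives I = 0.65724 + (5.21)(0.602)² = 2.5454 kg m².
Total I = 0.27212 + 0.092635 + 2.5454 = 2.9101 kg m².

2.91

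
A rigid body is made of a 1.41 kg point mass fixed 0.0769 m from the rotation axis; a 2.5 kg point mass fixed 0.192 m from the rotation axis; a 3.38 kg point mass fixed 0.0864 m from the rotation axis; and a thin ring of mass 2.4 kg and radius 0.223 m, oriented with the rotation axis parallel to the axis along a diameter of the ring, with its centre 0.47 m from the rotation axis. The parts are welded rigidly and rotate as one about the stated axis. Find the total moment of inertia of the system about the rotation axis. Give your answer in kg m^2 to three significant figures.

Point mass: I_cm = 0; centre at d = 0.0769 m, so the parallel axis theorem gives I = 0 + (1.41)(0.0769)² = 0.0083382 kg m^2.
Point mass: I_cm = 0; centre at d = 0.192 m, so the parallel axis theorem gives I = 0 + (2.5)(0.192)² = 0.09216 kg m^2.
Point mass: I_cm = 0; centre at d = 0.0864 m, so the parallel axis theorem gives I = 0 + (3.38)(0.0864)² = 0.025232 kg m^2.
Thin ring: I_cm = (1/2)MR² = (1/2)(2.4)(0.223)² = 0.059675 kg m^2; centre at d = 0.47 m, so the parallel axis theorem gives I = 0.059675 + (2.4)(0.47)² = 0.58983 kg m^2.
Total I = 0.0083382 + 0.09216 + 0.025232 + 0.58983 = 0.71556 kg m^2.

0.716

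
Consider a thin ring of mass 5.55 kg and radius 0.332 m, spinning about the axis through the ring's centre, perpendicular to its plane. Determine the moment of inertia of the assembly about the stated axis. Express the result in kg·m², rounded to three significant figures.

0.612

I_cm = MR² = (5.55)(0.332)² = 0.61174 kg·m²; axis through the centre, so I = 0.61174 kg·m².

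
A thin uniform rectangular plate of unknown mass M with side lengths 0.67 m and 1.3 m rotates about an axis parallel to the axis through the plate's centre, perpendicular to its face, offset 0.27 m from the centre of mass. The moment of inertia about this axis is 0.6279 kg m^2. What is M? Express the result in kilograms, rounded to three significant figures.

I = I_cm + Md² = (1/12)M(a²+b²) + Md² = M·[0.0833333·[(0.67)² + (1.3)²] + (0.27)²] = M·0.25114.
So M = 0.6279 / 0.25114 = 2.5002 kg.

2.50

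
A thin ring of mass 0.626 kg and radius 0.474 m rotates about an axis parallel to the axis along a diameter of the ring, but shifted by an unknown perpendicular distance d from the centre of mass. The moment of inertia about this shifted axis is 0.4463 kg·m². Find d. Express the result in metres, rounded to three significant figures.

0.775

About the centre-of-mass axis, I_cm = (1/2)MR² = (1/2)(0.626)(0.474)² = 0.070324 kg·m².
Parallel axis theorem: I = I_cm + Md², so Md² = 0.4463 − 0.070324 = 0.37598 kg·m².
d = √(0.37598 / 0.626) = 0.77498 m.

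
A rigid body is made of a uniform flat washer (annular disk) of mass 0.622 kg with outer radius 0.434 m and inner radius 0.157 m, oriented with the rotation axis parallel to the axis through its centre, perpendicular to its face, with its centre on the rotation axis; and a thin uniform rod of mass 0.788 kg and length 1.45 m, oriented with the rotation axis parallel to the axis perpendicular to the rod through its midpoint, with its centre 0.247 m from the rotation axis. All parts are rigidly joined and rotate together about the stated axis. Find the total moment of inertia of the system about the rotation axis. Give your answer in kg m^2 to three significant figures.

Annular disk: I_cm = (1/2)M(R²+r²) = (1/2)(0.622)[(0.434)² + (0.157)²] = 0.066245 kg m^2; axis through the centre, so I = 0.066245 kg m^2.
Thin rod: I_cm = (1/12)ML² = (1/12)(0.788)(1.45)² = 0.13806 kg m^2; centre at d = 0.247 m, so the parallel axis theorem gives I = 0.13806 + (0.788)(0.247)² = 0.18614 kg m^2.
Total I = 0.066245 + 0.18614 = 0.25238 kg m^2.

0.252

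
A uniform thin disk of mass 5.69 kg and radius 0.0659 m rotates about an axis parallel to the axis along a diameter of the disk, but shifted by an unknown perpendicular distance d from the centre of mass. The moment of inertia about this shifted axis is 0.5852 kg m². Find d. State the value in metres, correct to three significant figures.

About the centre-of-mass axis, I_cm = (1/4)MR² = (1/4)(5.69)(0.0659)² = 0.0061776 kg m².
Parallel axis theorem: I = I_cm + Md², so Md² = 0.5852 − 0.0061776 = 0.57902 kg m².
d = √(0.57902 / 5.69) = 0.319 m.

0.319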